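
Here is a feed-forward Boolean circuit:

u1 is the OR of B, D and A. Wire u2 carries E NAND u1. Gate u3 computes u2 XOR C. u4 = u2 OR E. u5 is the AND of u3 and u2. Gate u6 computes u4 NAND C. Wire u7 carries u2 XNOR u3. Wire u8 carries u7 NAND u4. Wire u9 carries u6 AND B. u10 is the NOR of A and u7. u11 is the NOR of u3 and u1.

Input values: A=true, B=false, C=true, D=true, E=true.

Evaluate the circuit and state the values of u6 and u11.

u1 = B OR D OR A = false OR true OR true = true
u2 = E NAND u1 = true NAND true = false
u3 = u2 XOR C = false XOR true = true
u4 = u2 OR E = false OR true = true
u6 = u4 NAND C = true NAND true = false
u11 = u3 NOR u1 = true NOR true = false

u6 = false, u11 = false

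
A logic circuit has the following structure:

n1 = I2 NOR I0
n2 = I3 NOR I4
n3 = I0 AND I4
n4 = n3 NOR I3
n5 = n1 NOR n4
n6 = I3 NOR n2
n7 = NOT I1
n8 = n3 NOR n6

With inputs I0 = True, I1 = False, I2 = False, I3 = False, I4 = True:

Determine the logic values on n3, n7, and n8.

n2 = I3 NOR I4 = False NOR True = False
n3 = I0 AND I4 = True AND True = True
n6 = I3 NOR n2 = False NOR False = True
n7 = NOT I1 = NOT False = True
n8 = n3 NOR n6 = True NOR True = False

n3 = True, n7 = True, n8 = False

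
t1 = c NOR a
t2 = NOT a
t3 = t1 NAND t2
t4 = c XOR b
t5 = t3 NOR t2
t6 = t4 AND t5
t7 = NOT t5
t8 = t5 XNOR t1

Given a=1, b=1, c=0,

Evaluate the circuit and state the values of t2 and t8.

t2 = 0; t8 = 1

t1 = c NOR a = 0 NOR 1 = 0
t2 = NOT a = NOT 1 = 0
t3 = t1 NAND t2 = 0 NAND 0 = 1
t5 = t3 NOR t2 = 1 NOR 0 = 0
t8 = t5 XNOR t1 = 0 XNOR 0 = 1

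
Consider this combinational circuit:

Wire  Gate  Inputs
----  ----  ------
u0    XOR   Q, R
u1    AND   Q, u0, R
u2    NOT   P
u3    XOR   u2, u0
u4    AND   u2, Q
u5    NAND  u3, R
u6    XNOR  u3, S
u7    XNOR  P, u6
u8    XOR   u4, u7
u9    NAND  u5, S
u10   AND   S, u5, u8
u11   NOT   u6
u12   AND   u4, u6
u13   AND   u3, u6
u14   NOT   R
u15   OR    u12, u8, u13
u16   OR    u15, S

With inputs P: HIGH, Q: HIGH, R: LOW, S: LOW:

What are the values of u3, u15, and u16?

u0 = Q XOR R = HIGH XOR LOW = HIGH
u2 = NOT P = NOT HIGH = LOW
u3 = u2 XOR u0 = LOW XOR HIGH = HIGH
u4 = u2 AND Q = LOW AND HIGH = LOW
u6 = u3 XNOR S = HIGH XNOR LOW = LOW
u7 = P XNOR u6 = HIGH XNOR LOW = LOW
u8 = u4 XOR u7 = LOW XOR LOW = LOW
u12 = u4 AND u6 = LOW AND LOW = LOW
u13 = u3 AND u6 = HIGH AND LOW = LOW
u15 = u12 OR u8 OR u13 = LOW OR LOW OR LOW = LOW
u16 = u15 OR S = LOW OR LOW = LOW

u3 = HIGH, u15 = LOW, u16 = LOW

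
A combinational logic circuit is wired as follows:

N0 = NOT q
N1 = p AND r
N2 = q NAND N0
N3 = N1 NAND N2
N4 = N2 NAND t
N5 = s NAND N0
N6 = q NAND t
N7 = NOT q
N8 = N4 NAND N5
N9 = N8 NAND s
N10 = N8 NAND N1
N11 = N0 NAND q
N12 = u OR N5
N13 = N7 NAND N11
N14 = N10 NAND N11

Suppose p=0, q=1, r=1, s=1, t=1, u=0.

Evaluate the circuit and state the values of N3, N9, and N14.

N0 = NOT q = NOT 1 = 0
N1 = p AND r = 0 AND 1 = 0
N2 = q NAND N0 = 1 NAND 0 = 1
N3 = N1 NAND N2 = 0 NAND 1 = 1
N4 = N2 NAND t = 1 NAND 1 = 0
N5 = s NAND N0 = 1 NAND 0 = 1
N8 = N4 NAND N5 = 0 NAND 1 = 1
N9 = N8 NAND s = 1 NAND 1 = 0
N10 = N8 NAND N1 = 1 NAND 0 = 1
N11 = N0 NAND q = 0 NAND 1 = 1
N14 = N10 NAND N11 = 1 NAND 1 = 0

N3 = 1, N9 = 0, N14 = 0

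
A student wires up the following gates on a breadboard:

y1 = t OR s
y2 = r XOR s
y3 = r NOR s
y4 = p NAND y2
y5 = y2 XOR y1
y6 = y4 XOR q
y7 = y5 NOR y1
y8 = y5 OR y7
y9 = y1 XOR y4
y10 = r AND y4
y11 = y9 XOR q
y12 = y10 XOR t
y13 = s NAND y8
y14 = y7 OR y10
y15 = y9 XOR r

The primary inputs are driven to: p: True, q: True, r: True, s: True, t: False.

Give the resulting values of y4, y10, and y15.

y1 = t OR s = False OR True = True
y2 = r XOR s = True XOR True = False
y4 = p NAND y2 = True NAND False = True
y9 = y1 XOR y4 = True XOR True = False
y10 = r AND y4 = True AND True = True
y15 = y9 XOR r = False XOR True = True

y4 = True; y10 = True; y15 = True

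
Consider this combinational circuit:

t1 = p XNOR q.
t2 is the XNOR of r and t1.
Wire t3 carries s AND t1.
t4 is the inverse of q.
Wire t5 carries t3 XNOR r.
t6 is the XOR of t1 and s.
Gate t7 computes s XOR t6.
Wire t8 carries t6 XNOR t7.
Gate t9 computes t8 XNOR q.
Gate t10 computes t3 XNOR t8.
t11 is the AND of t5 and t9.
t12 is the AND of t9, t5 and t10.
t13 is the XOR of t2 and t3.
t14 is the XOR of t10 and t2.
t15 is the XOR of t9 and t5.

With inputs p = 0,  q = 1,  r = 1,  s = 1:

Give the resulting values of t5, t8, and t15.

t5 = 0, t8 = 0, t15 = 0

t1 = p XNOR q = 0 XNOR 1 = 0
t3 = s AND t1 = 1 AND 0 = 0
t5 = t3 XNOR r = 0 XNOR 1 = 0
t6 = t1 XOR s = 0 XOR 1 = 1
t7 = s XOR t6 = 1 XOR 1 = 0
t8 = t6 XNOR t7 = 1 XNOR 0 = 0
t9 = t8 XNOR q = 0 XNOR 1 = 0
t15 = t9 XOR t5 = 0 XOR 0 = 0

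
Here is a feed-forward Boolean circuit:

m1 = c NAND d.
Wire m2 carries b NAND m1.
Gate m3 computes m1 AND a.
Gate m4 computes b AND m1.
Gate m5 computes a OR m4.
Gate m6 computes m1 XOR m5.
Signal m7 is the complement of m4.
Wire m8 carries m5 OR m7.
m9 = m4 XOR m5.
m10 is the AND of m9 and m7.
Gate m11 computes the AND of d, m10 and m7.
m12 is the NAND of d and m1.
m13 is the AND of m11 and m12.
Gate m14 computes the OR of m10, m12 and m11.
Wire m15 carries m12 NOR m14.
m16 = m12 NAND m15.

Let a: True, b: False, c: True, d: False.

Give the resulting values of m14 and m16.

m1 = c NAND d = True NAND False = True
m4 = b AND m1 = False AND True = False
m5 = a OR m4 = True OR False = True
m7 = NOT m4 = NOT False = True
m9 = m4 XOR m5 = False XOR True = True
m10 = m9 AND m7 = True AND True = True
m11 = d AND m10 AND m7 = False AND True AND True = False
m12 = d NAND m1 = False NAND True = True
m14 = m10 OR m12 OR m11 = True OR True OR False = True
m15 = m12 NOR m14 = True NOR True = False
m16 = m12 NAND m15 = True NAND False = True

m14 = True; m16 = True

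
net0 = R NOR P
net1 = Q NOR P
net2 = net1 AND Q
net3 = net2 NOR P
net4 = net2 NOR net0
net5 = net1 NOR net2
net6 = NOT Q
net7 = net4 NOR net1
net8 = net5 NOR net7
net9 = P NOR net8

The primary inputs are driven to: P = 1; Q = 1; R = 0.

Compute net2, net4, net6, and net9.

net2 = 0  net4 = 1  net6 = 0  net9 = 0

net0 = R NOR P = 0 NOR 1 = 0
net1 = Q NOR P = 1 NOR 1 = 0
net2 = net1 AND Q = 0 AND 1 = 0
net4 = net2 NOR net0 = 0 NOR 0 = 1
net5 = net1 NOR net2 = 0 NOR 0 = 1
net6 = NOT Q = NOT 1 = 0
net7 = net4 NOR net1 = 1 NOR 0 = 0
net8 = net5 NOR net7 = 1 NOR 0 = 0
net9 = P NOR net8 = 1 NOR 0 = 0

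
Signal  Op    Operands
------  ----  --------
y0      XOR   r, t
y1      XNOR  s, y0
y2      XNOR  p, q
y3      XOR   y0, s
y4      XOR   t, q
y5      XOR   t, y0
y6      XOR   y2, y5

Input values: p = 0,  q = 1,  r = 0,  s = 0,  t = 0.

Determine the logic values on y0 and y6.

y0 = r XOR t = 0 XOR 0 = 0
y2 = p XNOR q = 0 XNOR 1 = 0
y5 = t XOR y0 = 0 XOR 0 = 0
y6 = y2 XOR y5 = 0 XOR 0 = 0

y0 = 0  y6 = 0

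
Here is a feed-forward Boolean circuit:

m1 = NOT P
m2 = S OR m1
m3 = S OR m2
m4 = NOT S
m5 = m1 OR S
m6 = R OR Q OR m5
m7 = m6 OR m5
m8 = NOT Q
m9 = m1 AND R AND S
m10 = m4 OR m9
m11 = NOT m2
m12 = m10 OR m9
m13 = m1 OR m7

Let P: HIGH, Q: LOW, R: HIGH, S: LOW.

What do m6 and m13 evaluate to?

m6 = HIGH  m13 = HIGH

m1 = NOT P = NOT HIGH = LOW
m5 = m1 OR S = LOW OR LOW = LOW
m6 = R OR Q OR m5 = HIGH OR LOW OR LOW = HIGH
m7 = m6 OR m5 = HIGH OR LOW = HIGH
m13 = m1 OR m7 = LOW OR HIGH = HIGH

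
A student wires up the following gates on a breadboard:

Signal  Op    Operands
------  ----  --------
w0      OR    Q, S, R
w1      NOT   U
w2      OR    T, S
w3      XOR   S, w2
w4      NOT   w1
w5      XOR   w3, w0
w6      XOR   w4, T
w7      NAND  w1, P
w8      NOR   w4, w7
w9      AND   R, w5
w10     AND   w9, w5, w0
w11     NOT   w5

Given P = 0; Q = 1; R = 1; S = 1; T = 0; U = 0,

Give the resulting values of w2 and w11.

w2 = 1; w11 = 0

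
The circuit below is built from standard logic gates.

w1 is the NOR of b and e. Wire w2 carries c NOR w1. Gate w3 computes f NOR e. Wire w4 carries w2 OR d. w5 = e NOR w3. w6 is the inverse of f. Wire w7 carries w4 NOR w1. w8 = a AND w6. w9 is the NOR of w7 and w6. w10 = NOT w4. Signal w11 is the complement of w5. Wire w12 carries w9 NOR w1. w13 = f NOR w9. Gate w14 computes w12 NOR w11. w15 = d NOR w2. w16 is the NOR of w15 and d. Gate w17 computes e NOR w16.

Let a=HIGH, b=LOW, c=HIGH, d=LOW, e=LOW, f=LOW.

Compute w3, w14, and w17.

w1 = b NOR e = LOW NOR LOW = HIGH
w2 = c NOR w1 = HIGH NOR HIGH = LOW
w3 = f NOR e = LOW NOR LOW = HIGH
w4 = w2 OR d = LOW OR LOW = LOW
w5 = e NOR w3 = LOW NOR HIGH = LOW
w6 = NOT f = NOT LOW = HIGH
w7 = w4 NOR w1 = LOW NOR HIGH = LOW
w9 = w7 NOR w6 = LOW NOR HIGH = LOW
w11 = NOT w5 = NOT LOW = HIGH
w12 = w9 NOR w1 = LOW NOR HIGH = LOW
w14 = w12 NOR w11 = LOW NOR HIGH = LOW
w15 = d NOR w2 = LOW NOR LOW = HIGH
w16 = w15 NOR d = HIGH NOR LOW = LOW
w17 = e NOR w16 = LOW NOR LOW = HIGH

w3 = HIGH, w14 = LOW, w17 = HIGH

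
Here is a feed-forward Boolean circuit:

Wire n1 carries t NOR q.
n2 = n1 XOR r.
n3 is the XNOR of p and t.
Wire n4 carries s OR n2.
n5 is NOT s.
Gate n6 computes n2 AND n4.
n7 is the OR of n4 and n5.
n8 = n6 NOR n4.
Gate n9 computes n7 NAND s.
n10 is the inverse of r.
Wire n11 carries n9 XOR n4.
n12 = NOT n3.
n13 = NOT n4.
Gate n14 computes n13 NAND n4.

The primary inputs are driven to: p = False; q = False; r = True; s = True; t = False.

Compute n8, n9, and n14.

n8 = False  n9 = False  n14 = True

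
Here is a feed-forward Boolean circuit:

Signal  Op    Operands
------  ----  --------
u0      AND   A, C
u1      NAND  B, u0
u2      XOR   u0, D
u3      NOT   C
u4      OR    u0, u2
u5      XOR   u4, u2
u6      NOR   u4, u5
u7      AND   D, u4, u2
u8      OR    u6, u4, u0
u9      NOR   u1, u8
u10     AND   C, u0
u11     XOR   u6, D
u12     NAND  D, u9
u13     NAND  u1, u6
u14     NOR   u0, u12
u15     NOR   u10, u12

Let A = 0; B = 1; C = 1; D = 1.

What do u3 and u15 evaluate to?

u3 = 0  u15 = 0

u0 = A AND C = 0 AND 1 = 0
u1 = B NAND u0 = 1 NAND 0 = 1
u2 = u0 XOR D = 0 XOR 1 = 1
u3 = NOT C = NOT 1 = 0
u4 = u0 OR u2 = 0 OR 1 = 1
u5 = u4 XOR u2 = 1 XOR 1 = 0
u6 = u4 NOR u5 = 1 NOR 0 = 0
u8 = u6 OR u4 OR u0 = 0 OR 1 OR 0 = 1
u9 = u1 NOR u8 = 1 NOR 1 = 0
u10 = C AND u0 = 1 AND 0 = 0
u12 = D NAND u9 = 1 NAND 0 = 1
u15 = u10 NOR u12 = 0 NOR 1 = 0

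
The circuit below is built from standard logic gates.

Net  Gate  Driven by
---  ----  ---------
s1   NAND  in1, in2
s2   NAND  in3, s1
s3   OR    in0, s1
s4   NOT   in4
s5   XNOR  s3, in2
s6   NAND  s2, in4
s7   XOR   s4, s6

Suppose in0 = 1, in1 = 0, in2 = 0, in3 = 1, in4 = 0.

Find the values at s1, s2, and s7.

s1 = in1 NAND in2 = 0 NAND 0 = 1
s2 = in3 NAND s1 = 1 NAND 1 = 0
s4 = NOT in4 = NOT 0 = 1
s6 = s2 NAND in4 = 0 NAND 0 = 1
s7 = s4 XOR s6 = 1 XOR 1 = 0

s1 = 1; s2 = 0; s7 = 0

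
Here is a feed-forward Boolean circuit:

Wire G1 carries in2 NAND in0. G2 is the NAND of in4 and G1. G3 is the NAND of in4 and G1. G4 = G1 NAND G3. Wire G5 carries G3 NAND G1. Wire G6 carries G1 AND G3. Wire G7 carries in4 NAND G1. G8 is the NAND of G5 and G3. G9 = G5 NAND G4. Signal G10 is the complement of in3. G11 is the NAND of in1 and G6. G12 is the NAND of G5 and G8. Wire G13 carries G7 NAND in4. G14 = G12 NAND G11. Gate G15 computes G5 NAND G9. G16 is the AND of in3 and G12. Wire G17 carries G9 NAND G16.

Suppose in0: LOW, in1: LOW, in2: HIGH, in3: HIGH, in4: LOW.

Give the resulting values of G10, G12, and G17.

G10 = LOW, G12 = HIGH, G17 = LOW

G1 = in2 NAND in0 = HIGH NAND LOW = HIGH
G3 = in4 NAND G1 = LOW NAND HIGH = HIGH
G4 = G1 NAND G3 = HIGH NAND HIGH = LOW
G5 = G3 NAND G1 = HIGH NAND HIGH = LOW
G8 = G5 NAND G3 = LOW NAND HIGH = HIGH
G9 = G5 NAND G4 = LOW NAND LOW = HIGH
G10 = NOT in3 = NOT HIGH = LOW
G12 = G5 NAND G8 = LOW NAND HIGH = HIGH
G16 = in3 AND G12 = HIGH AND HIGH = HIGH
G17 = G9 NAND G16 = HIGH NAND HIGH = LOW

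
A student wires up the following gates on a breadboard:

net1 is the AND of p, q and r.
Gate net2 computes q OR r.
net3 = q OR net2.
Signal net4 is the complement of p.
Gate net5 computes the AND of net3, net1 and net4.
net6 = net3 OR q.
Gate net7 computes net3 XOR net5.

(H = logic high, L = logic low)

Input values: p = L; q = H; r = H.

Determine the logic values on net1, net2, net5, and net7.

net1 = L, net2 = H, net5 = L, net7 = H

net1 = p AND q AND r = L AND H AND H = L
net2 = q OR r = H OR H = H
net3 = q OR net2 = H OR H = H
net4 = NOT p = NOT L = H
net5 = net3 AND net1 AND net4 = H AND L AND H = L
net7 = net3 XOR net5 = H XOR L = H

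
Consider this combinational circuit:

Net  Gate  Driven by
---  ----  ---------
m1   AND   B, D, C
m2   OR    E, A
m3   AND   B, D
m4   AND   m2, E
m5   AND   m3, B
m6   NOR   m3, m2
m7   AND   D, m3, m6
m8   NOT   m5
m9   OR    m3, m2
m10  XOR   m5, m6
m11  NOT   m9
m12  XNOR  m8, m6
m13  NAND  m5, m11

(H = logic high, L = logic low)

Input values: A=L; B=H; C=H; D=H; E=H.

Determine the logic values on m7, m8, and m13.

m7 = L, m8 = L, m13 = H

m2 = E OR A = H OR L = H
m3 = B AND D = H AND H = H
m5 = m3 AND B = H AND H = H
m6 = m3 NOR m2 = H NOR H = L
m7 = D AND m3 AND m6 = H AND H AND L = L
m8 = NOT m5 = NOT H = L
m9 = m3 OR m2 = H OR H = H
m11 = NOT m9 = NOT H = L
m13 = m5 NAND m11 = H NAND L = H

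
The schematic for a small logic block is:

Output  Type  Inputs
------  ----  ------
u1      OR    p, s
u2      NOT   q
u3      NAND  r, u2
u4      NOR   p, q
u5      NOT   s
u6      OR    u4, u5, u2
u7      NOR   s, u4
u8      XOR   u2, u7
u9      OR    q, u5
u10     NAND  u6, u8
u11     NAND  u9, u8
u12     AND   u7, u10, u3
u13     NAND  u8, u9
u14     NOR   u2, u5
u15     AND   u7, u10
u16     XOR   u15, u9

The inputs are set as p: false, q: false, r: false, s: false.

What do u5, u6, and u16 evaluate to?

u2 = NOT q = NOT false = true
u4 = p NOR q = false NOR false = true
u5 = NOT s = NOT false = true
u6 = u4 OR u5 OR u2 = true OR true OR true = true
u7 = s NOR u4 = false NOR true = false
u8 = u2 XOR u7 = true XOR false = true
u9 = q OR u5 = false OR true = true
u10 = u6 NAND u8 = true NAND true = false
u15 = u7 AND u10 = false AND false = false
u16 = u15 XOR u9 = false XOR true = true

u5 = true, u6 = true, u16 = true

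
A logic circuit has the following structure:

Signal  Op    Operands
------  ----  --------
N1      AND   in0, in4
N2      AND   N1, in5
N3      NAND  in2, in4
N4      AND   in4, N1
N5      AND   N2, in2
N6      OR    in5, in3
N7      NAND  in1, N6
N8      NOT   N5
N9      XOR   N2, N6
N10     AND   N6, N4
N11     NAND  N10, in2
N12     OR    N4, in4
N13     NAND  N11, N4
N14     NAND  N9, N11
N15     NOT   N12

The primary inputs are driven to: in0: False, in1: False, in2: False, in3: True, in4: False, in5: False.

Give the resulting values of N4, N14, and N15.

N4 = False, N14 = False, N15 = True

N1 = in0 AND in4 = False AND False = False
N2 = N1 AND in5 = False AND False = False
N4 = in4 AND N1 = False AND False = False
N6 = in5 OR in3 = False OR True = True
N9 = N2 XOR N6 = False XOR True = True
N10 = N6 AND N4 = True AND False = False
N11 = N10 NAND in2 = False NAND False = True
N12 = N4 OR in4 = False OR False = False
N14 = N9 NAND N11 = True NAND True = False
N15 = NOT N12 = NOT False = True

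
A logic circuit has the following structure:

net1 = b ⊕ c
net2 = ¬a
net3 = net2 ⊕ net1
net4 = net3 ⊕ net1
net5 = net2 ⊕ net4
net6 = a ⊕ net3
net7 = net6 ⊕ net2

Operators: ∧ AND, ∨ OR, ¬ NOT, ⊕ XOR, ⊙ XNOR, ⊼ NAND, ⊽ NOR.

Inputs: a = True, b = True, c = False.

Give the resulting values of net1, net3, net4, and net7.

net1 = True  net3 = True  net4 = False  net7 = False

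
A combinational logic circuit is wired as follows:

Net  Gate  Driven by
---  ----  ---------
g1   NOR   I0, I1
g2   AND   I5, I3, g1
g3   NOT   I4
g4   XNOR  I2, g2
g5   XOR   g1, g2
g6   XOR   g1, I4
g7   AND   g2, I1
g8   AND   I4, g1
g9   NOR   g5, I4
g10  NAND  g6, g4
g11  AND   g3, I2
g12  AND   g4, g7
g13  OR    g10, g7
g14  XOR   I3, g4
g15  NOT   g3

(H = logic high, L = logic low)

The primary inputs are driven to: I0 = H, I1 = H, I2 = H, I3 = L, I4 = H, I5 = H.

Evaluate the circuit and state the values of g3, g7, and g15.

g1 = I0 NOR I1 = H NOR H = L
g2 = I5 AND I3 AND g1 = H AND L AND L = L
g3 = NOT I4 = NOT H = L
g7 = g2 AND I1 = L AND H = L
g15 = NOT g3 = NOT L = H

g3 = L, g7 = L, g15 = H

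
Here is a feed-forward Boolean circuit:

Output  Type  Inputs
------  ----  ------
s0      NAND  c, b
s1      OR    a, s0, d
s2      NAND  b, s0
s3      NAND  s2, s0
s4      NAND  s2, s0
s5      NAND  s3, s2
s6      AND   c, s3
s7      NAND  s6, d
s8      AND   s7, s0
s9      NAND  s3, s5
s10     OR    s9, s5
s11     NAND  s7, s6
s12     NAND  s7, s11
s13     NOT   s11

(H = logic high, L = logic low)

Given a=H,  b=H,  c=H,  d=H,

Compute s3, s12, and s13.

s0 = c NAND b = H NAND H = L
s2 = b NAND s0 = H NAND L = H
s3 = s2 NAND s0 = H NAND L = H
s6 = c AND s3 = H AND H = H
s7 = s6 NAND d = H NAND H = L
s11 = s7 NAND s6 = L NAND H = H
s12 = s7 NAND s11 = L NAND H = H
s13 = NOT s11 = NOT H = L

s3 = H, s12 = H, s13 = L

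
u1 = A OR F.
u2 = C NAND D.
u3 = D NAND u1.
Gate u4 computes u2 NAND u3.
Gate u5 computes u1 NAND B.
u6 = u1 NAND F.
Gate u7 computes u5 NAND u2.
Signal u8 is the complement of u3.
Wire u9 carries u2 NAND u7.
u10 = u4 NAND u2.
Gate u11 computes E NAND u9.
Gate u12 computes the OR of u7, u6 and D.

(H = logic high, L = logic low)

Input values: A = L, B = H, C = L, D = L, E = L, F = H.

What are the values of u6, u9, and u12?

u6 = L  u9 = L  u12 = H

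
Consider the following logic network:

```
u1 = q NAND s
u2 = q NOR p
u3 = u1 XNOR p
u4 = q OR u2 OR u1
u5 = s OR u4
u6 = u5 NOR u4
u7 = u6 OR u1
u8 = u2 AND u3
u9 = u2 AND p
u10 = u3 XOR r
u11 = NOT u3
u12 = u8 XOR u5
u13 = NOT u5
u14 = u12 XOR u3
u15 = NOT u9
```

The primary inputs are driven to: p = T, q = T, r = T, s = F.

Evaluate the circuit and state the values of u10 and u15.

u1 = q NAND s = T NAND F = T
u2 = q NOR p = T NOR T = F
u3 = u1 XNOR p = T XNOR T = T
u9 = u2 AND p = F AND T = F
u10 = u3 XOR r = T XOR T = F
u15 = NOT u9 = NOT F = T

u10 = F; u15 = T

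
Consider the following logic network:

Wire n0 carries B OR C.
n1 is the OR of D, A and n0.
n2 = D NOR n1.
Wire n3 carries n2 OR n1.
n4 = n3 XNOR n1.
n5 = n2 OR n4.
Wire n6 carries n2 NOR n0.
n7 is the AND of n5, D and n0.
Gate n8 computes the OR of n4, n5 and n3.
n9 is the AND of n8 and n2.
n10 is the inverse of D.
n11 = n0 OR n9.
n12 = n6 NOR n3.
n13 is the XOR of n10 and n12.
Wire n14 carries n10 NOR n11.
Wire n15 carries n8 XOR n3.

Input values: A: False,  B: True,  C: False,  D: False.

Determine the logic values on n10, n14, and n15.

n10 = True, n14 = False, n15 = False

n0 = B OR C = True OR False = True
n1 = D OR A OR n0 = False OR False OR True = True
n2 = D NOR n1 = False NOR True = False
n3 = n2 OR n1 = False OR True = True
n4 = n3 XNOR n1 = True XNOR True = True
n5 = n2 OR n4 = False OR True = True
n8 = n4 OR n5 OR n3 = True OR True OR True = True
n9 = n8 AND n2 = True AND False = False
n10 = NOT D = NOT False = True
n11 = n0 OR n9 = True OR False = True
n14 = n10 NOR n11 = True NOR True = False
n15 = n8 XOR n3 = True XOR True = False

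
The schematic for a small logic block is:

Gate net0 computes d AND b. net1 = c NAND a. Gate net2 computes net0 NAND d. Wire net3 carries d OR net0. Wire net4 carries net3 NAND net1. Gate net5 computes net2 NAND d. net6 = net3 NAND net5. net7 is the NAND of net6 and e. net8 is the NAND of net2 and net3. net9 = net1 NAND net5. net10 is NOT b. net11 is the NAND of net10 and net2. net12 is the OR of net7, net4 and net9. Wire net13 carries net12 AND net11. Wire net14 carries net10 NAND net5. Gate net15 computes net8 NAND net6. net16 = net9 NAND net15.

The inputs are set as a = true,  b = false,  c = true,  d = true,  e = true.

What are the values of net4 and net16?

net4 = true; net16 = false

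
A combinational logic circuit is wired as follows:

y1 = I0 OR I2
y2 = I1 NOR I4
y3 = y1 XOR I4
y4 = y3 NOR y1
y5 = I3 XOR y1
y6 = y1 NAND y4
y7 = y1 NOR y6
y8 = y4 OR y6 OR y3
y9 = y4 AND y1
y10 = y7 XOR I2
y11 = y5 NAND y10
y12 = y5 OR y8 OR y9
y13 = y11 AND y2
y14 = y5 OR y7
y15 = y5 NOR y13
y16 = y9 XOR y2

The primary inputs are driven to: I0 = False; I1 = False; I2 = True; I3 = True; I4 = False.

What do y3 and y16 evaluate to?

y1 = I0 OR I2 = False OR True = True
y2 = I1 NOR I4 = False NOR False = True
y3 = y1 XOR I4 = True XOR False = True
y4 = y3 NOR y1 = True NOR True = False
y9 = y4 AND y1 = False AND True = False
y16 = y9 XOR y2 = False XOR True = True

y3 = True, y16 = True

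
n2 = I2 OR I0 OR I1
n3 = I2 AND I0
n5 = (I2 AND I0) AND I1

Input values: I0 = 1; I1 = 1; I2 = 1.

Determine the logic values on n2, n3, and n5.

n2 = 1  n3 = 1  n5 = 1

n2 = 1 OR 1 OR 1 = 1
n3 = 1 AND 1 = 1
n5 = (1 AND 1) AND 1 = 1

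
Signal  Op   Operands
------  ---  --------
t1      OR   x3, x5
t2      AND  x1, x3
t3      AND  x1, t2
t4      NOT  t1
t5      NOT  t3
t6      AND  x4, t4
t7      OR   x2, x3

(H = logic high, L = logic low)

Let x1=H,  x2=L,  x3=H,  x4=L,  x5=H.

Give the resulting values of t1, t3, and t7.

t1 = x3 OR x5 = H OR H = H
t2 = x1 AND x3 = H AND H = H
t3 = x1 AND t2 = H AND H = H
t7 = x2 OR x3 = L OR H = H

t1 = H, t3 = H, t7 = H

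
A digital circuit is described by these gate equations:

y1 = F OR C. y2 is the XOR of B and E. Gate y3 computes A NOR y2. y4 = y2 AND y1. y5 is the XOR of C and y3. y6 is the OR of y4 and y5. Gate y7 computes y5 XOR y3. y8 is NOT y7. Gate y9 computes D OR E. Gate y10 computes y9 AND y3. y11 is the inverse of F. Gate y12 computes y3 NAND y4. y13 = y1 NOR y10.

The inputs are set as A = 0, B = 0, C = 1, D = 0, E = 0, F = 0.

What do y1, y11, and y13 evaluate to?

y1 = 1; y11 = 1; y13 = 0

y1 = F OR C = 0 OR 1 = 1
y2 = B XOR E = 0 XOR 0 = 0
y3 = A NOR y2 = 0 NOR 0 = 1
y9 = D OR E = 0 OR 0 = 0
y10 = y9 AND y3 = 0 AND 1 = 0
y11 = NOT F = NOT 0 = 1
y13 = y1 NOR y10 = 1 NOR 0 = 0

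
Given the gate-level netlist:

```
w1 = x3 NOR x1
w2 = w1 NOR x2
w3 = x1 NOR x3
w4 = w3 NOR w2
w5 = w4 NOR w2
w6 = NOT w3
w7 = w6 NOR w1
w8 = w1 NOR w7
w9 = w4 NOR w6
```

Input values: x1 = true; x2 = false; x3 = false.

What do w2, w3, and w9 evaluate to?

w2 = true, w3 = false, w9 = false

w1 = x3 NOR x1 = false NOR true = false
w2 = w1 NOR x2 = false NOR false = true
w3 = x1 NOR x3 = true NOR false = false
w4 = w3 NOR w2 = false NOR true = false
w6 = NOT w3 = NOT false = true
w9 = w4 NOR w6 = false NOR true = false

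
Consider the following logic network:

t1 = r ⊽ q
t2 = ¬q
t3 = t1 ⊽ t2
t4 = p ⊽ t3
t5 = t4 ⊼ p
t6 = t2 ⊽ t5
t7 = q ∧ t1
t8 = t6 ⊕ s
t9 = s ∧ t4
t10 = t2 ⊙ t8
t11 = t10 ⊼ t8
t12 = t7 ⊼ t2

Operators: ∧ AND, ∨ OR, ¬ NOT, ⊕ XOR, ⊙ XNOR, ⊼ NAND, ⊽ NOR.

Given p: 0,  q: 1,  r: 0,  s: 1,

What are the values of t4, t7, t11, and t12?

t4 = 0, t7 = 0, t11 = 1, t12 = 1

t1 = r NOR q = 0 NOR 1 = 0
t2 = NOT q = NOT 1 = 0
t3 = t1 NOR t2 = 0 NOR 0 = 1
t4 = p NOR t3 = 0 NOR 1 = 0
t5 = t4 NAND p = 0 NAND 0 = 1
t6 = t2 NOR t5 = 0 NOR 1 = 0
t7 = q AND t1 = 1 AND 0 = 0
t8 = t6 XOR s = 0 XOR 1 = 1
t10 = t2 XNOR t8 = 0 XNOR 1 = 0
t11 = t10 NAND t8 = 0 NAND 1 = 1
t12 = t7 NAND t2 = 0 NAND 0 = 1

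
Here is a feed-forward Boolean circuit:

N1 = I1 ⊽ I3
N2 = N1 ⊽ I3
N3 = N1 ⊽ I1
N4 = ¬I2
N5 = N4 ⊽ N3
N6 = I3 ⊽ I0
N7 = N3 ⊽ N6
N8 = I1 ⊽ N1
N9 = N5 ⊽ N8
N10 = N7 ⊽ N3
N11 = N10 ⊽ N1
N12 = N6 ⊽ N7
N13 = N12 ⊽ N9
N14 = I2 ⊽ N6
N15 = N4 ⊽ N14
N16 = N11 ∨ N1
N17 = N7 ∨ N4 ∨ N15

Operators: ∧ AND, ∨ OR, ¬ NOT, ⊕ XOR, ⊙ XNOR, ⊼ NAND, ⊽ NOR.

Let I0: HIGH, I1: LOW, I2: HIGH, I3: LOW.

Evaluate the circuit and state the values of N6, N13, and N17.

N6 = LOW, N13 = HIGH, N17 = HIGH

N1 = I1 NOR I3 = LOW NOR LOW = HIGH
N3 = N1 NOR I1 = HIGH NOR LOW = LOW
N4 = NOT I2 = NOT HIGH = LOW
N5 = N4 NOR N3 = LOW NOR LOW = HIGH
N6 = I3 NOR I0 = LOW NOR HIGH = LOW
N7 = N3 NOR N6 = LOW NOR LOW = HIGH
N8 = I1 NOR N1 = LOW NOR HIGH = LOW
N9 = N5 NOR N8 = HIGH NOR LOW = LOW
N12 = N6 NOR N7 = LOW NOR HIGH = LOW
N13 = N12 NOR N9 = LOW NOR LOW = HIGH
N14 = I2 NOR N6 = HIGH NOR LOW = LOW
N15 = N4 NOR N14 = LOW NOR LOW = HIGH
N17 = N7 OR N4 OR N15 = HIGH OR LOW OR HIGH = HIGH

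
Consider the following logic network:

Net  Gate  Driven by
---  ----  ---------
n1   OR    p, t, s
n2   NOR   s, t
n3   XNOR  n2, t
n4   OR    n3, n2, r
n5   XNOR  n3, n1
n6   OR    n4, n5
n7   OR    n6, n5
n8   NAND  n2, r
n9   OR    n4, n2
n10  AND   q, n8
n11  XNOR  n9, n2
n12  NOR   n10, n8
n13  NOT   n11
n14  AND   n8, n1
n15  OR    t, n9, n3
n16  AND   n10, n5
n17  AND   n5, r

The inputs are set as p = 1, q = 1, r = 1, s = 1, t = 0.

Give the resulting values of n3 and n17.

n3 = 1, n17 = 1

n1 = p OR t OR s = 1 OR 0 OR 1 = 1
n2 = s NOR t = 1 NOR 0 = 0
n3 = n2 XNOR t = 0 XNOR 0 = 1
n5 = n3 XNOR n1 = 1 XNOR 1 = 1
n17 = n5 AND r = 1 AND 1 = 1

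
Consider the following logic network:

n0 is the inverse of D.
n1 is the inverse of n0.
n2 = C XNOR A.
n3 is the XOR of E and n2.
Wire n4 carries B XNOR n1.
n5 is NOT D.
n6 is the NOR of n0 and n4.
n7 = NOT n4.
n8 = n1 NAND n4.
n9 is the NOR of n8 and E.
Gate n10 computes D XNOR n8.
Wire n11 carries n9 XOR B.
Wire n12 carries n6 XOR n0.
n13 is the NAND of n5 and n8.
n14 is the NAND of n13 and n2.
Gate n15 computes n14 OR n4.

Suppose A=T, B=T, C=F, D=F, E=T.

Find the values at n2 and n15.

n2 = F; n15 = T

n0 = NOT D = NOT F = T
n1 = NOT n0 = NOT T = F
n2 = C XNOR A = F XNOR T = F
n4 = B XNOR n1 = T XNOR F = F
n5 = NOT D = NOT F = T
n8 = n1 NAND n4 = F NAND F = T
n13 = n5 NAND n8 = T NAND T = F
n14 = n13 NAND n2 = F NAND F = T
n15 = n14 OR n4 = T OR F = T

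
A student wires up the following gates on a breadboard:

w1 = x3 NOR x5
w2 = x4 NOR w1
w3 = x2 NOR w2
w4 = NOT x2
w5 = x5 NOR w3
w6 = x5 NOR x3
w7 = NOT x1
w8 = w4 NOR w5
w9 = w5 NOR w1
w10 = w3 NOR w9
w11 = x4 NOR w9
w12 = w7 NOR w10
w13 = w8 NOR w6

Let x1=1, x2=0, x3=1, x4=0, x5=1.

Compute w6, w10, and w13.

w6 = 0  w10 = 0  w13 = 1

w1 = x3 NOR x5 = 1 NOR 1 = 0
w2 = x4 NOR w1 = 0 NOR 0 = 1
w3 = x2 NOR w2 = 0 NOR 1 = 0
w4 = NOT x2 = NOT 0 = 1
w5 = x5 NOR w3 = 1 NOR 0 = 0
w6 = x5 NOR x3 = 1 NOR 1 = 0
w8 = w4 NOR w5 = 1 NOR 0 = 0
w9 = w5 NOR w1 = 0 NOR 0 = 1
w10 = w3 NOR w9 = 0 NOR 1 = 0
w13 = w8 NOR w6 = 0 NOR 0 = 1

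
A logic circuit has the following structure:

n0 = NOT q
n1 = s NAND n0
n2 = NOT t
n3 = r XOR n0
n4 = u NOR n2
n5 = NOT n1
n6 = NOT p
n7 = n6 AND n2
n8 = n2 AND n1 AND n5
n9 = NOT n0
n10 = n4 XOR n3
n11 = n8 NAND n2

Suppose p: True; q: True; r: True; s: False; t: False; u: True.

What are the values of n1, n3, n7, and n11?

n1 = True; n3 = True; n7 = False; n11 = True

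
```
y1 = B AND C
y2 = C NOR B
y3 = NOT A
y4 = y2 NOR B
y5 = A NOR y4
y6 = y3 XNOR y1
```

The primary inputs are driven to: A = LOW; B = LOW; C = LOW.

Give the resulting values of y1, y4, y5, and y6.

y1 = LOW, y4 = LOW, y5 = HIGH, y6 = LOW

y1 = B AND C = LOW AND LOW = LOW
y2 = C NOR B = LOW NOR LOW = HIGH
y3 = NOT A = NOT LOW = HIGH
y4 = y2 NOR B = HIGH NOR LOW = LOW
y5 = A NOR y4 = LOW NOR LOW = HIGH
y6 = y3 XNOR y1 = HIGH XNOR LOW = LOW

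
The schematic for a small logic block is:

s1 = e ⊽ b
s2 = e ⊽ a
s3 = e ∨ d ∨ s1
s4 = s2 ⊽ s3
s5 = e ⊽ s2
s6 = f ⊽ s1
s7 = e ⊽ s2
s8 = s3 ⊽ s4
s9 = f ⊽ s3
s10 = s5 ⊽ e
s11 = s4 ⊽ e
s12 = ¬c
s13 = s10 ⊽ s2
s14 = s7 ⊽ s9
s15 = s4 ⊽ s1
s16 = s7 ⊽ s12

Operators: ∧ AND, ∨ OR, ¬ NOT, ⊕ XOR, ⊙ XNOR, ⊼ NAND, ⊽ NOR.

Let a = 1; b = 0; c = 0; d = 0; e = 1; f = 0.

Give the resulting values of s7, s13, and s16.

s2 = e NOR a = 1 NOR 1 = 0
s5 = e NOR s2 = 1 NOR 0 = 0
s7 = e NOR s2 = 1 NOR 0 = 0
s10 = s5 NOR e = 0 NOR 1 = 0
s12 = NOT c = NOT 0 = 1
s13 = s10 NOR s2 = 0 NOR 0 = 1
s16 = s7 NOR s12 = 0 NOR 1 = 0

s7 = 0, s13 = 1, s16 = 0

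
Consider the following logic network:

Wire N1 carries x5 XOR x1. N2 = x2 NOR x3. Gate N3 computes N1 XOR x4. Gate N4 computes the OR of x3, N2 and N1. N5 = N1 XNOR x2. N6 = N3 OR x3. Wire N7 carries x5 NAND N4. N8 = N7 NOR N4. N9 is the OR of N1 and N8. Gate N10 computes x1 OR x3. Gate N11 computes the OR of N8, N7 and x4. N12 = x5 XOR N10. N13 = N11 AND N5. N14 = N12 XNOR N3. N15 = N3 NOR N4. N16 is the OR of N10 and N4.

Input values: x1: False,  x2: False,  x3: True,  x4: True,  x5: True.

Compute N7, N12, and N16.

N1 = x5 XOR x1 = True XOR False = True
N2 = x2 NOR x3 = False NOR True = False
N4 = x3 OR N2 OR N1 = True OR False OR True = True
N7 = x5 NAND N4 = True NAND True = False
N10 = x1 OR x3 = False OR True = True
N12 = x5 XOR N10 = True XOR True = False
N16 = N10 OR N4 = True OR True = True

N7 = False; N12 = False; N16 = True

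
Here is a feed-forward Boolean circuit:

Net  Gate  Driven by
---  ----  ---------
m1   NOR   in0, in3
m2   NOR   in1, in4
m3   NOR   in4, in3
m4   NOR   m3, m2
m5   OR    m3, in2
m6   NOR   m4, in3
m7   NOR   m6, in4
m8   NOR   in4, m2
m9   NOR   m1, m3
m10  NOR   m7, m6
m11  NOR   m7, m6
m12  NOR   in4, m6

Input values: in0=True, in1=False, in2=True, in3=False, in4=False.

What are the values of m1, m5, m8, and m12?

m1 = False; m5 = True; m8 = False; m12 = False

m1 = in0 NOR in3 = True NOR False = False
m2 = in1 NOR in4 = False NOR False = True
m3 = in4 NOR in3 = False NOR False = True
m4 = m3 NOR m2 = True NOR True = False
m5 = m3 OR in2 = True OR True = True
m6 = m4 NOR in3 = False NOR False = True
m8 = in4 NOR m2 = False NOR True = False
m12 = in4 NOR m6 = False NOR True = False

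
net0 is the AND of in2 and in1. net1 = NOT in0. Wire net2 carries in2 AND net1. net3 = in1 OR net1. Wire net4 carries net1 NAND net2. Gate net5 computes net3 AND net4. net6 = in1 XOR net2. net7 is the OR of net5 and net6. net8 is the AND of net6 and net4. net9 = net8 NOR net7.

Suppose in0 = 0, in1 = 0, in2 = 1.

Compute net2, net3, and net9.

net1 = NOT in0 = NOT 0 = 1
net2 = in2 AND net1 = 1 AND 1 = 1
net3 = in1 OR net1 = 0 OR 1 = 1
net4 = net1 NAND net2 = 1 NAND 1 = 0
net5 = net3 AND net4 = 1 AND 0 = 0
net6 = in1 XOR net2 = 0 XOR 1 = 1
net7 = net5 OR net6 = 0 OR 1 = 1
net8 = net6 AND net4 = 1 AND 0 = 0
net9 = net8 NOR net7 = 0 NOR 1 = 0

net2 = 1, net3 = 1, net9 = 0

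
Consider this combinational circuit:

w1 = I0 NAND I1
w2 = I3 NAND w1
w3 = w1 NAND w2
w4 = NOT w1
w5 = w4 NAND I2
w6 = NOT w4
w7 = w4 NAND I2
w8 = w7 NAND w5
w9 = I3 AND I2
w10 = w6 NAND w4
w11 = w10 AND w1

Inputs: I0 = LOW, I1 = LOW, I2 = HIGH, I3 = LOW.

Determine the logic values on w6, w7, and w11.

w6 = HIGH  w7 = HIGH  w11 = HIGH

w1 = I0 NAND I1 = LOW NAND LOW = HIGH
w4 = NOT w1 = NOT HIGH = LOW
w6 = NOT w4 = NOT LOW = HIGH
w7 = w4 NAND I2 = LOW NAND HIGH = HIGH
w10 = w6 NAND w4 = HIGH NAND LOW = HIGH
w11 = w10 AND w1 = HIGH AND HIGH = HIGH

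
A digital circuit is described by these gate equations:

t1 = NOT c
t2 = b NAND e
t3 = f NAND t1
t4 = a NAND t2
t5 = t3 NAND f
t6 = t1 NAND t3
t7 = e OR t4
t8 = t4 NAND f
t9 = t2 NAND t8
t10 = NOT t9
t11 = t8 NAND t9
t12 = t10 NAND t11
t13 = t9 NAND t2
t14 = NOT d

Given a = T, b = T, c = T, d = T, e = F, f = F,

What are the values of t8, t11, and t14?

t8 = T  t11 = T  t14 = F

t2 = b NAND e = T NAND F = T
t4 = a NAND t2 = T NAND T = F
t8 = t4 NAND f = F NAND F = T
t9 = t2 NAND t8 = T NAND T = F
t11 = t8 NAND t9 = T NAND F = T
t14 = NOT d = NOT T = F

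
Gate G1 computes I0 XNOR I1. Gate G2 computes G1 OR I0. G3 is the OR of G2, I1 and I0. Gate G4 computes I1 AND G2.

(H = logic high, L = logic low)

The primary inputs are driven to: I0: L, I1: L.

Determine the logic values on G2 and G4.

G2 = H, G4 = L

G1 = I0 XNOR I1 = L XNOR L = H
G2 = G1 OR I0 = H OR L = H
G4 = I1 AND G2 = L AND H = L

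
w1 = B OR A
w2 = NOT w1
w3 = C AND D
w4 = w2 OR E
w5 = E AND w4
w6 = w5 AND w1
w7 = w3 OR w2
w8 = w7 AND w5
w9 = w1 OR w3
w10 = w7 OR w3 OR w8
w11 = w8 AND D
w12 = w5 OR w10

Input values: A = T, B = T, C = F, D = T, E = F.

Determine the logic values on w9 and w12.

w9 = T; w12 = F

w1 = B OR A = T OR T = T
w2 = NOT w1 = NOT T = F
w3 = C AND D = F AND T = F
w4 = w2 OR E = F OR F = F
w5 = E AND w4 = F AND F = F
w7 = w3 OR w2 = F OR F = F
w8 = w7 AND w5 = F AND F = F
w9 = w1 OR w3 = T OR F = T
w10 = w7 OR w3 OR w8 = F OR F OR F = F
w12 = w5 OR w10 = F OR F = F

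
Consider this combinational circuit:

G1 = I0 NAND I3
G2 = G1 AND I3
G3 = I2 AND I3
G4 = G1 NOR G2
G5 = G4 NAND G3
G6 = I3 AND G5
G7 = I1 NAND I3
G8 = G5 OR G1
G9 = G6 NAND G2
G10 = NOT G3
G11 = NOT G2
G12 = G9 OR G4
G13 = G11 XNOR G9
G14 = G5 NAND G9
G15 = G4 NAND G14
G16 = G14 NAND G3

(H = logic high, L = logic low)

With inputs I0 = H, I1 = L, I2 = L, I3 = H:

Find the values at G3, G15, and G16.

G3 = L, G15 = H, G16 = H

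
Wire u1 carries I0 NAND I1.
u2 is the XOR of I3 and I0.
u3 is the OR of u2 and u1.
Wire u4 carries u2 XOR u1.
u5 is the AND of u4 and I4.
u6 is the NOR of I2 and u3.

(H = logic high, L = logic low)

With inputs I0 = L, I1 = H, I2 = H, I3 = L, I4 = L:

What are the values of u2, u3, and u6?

u1 = I0 NAND I1 = L NAND H = H
u2 = I3 XOR I0 = L XOR L = L
u3 = u2 OR u1 = L OR H = H
u6 = I2 NOR u3 = H NOR H = L

u2 = L, u3 = H, u6 = L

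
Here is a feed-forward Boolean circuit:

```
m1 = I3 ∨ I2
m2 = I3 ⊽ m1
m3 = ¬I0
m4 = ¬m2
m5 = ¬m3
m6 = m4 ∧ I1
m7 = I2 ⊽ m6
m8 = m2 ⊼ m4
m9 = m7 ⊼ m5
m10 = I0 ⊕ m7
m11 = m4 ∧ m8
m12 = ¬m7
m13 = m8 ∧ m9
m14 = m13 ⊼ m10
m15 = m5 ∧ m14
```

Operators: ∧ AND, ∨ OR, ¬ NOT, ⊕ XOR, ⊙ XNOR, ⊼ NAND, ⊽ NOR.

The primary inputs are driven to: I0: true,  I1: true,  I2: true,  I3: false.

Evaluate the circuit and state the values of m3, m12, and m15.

m3 = false; m12 = true; m15 = false

m1 = I3 OR I2 = false OR true = true
m2 = I3 NOR m1 = false NOR true = false
m3 = NOT I0 = NOT true = false
m4 = NOT m2 = NOT false = true
m5 = NOT m3 = NOT false = true
m6 = m4 AND I1 = true AND true = true
m7 = I2 NOR m6 = true NOR true = false
m8 = m2 NAND m4 = false NAND true = true
m9 = m7 NAND m5 = false NAND true = true
m10 = I0 XOR m7 = true XOR false = true
m12 = NOT m7 = NOT false = true
m13 = m8 AND m9 = true AND true = true
m14 = m13 NAND m10 = true NAND true = false
m15 = m5 AND m14 = true AND false = false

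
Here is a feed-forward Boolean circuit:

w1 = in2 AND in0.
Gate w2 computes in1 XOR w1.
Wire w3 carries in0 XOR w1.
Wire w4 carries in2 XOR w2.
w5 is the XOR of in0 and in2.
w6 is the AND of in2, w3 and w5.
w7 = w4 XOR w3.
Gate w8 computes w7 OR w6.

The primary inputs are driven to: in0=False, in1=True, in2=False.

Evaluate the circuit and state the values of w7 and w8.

w7 = True, w8 = True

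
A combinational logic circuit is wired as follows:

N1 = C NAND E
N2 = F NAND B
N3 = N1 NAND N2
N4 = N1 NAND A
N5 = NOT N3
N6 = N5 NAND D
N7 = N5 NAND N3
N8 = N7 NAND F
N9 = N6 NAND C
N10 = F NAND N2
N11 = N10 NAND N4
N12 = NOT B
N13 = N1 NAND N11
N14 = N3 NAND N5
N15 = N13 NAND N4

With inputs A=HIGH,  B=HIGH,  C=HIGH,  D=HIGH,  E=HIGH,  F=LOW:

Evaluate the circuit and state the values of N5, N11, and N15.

N5 = LOW, N11 = LOW, N15 = LOW

N1 = C NAND E = HIGH NAND HIGH = LOW
N2 = F NAND B = LOW NAND HIGH = HIGH
N3 = N1 NAND N2 = LOW NAND HIGH = HIGH
N4 = N1 NAND A = LOW NAND HIGH = HIGH
N5 = NOT N3 = NOT HIGH = LOW
N10 = F NAND N2 = LOW NAND HIGH = HIGH
N11 = N10 NAND N4 = HIGH NAND HIGH = LOW
N13 = N1 NAND N11 = LOW NAND LOW = HIGH
N15 = N13 NAND N4 = HIGH NAND HIGH = LOW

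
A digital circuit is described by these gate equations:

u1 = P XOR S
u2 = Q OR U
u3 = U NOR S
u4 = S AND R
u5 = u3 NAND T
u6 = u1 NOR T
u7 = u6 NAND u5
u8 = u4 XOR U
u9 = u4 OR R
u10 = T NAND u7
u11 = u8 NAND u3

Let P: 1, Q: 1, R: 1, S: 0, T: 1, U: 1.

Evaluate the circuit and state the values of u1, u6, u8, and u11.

u1 = 1  u6 = 0  u8 = 1  u11 = 1

u1 = P XOR S = 1 XOR 0 = 1
u3 = U NOR S = 1 NOR 0 = 0
u4 = S AND R = 0 AND 1 = 0
u6 = u1 NOR T = 1 NOR 1 = 0
u8 = u4 XOR U = 0 XOR 1 = 1
u11 = u8 NAND u3 = 1 NAND 0 = 1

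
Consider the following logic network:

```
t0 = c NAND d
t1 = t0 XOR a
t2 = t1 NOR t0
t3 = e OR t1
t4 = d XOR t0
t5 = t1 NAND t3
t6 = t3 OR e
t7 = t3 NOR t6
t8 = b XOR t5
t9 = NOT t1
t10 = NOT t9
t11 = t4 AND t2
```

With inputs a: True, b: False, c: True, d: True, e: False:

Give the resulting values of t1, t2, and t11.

t1 = True, t2 = False, t11 = False

t0 = c NAND d = True NAND True = False
t1 = t0 XOR a = False XOR True = True
t2 = t1 NOR t0 = True NOR False = False
t4 = d XOR t0 = True XOR False = True
t11 = t4 AND t2 = True AND False = False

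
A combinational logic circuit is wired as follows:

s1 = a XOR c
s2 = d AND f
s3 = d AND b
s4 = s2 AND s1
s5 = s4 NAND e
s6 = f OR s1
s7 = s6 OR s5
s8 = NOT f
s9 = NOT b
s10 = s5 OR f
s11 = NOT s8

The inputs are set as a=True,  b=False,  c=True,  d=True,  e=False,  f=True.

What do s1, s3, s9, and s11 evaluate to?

s1 = a XOR c = True XOR True = False
s3 = d AND b = True AND False = False
s8 = NOT f = NOT True = False
s9 = NOT b = NOT False = True
s11 = NOT s8 = NOT False = True

s1 = False  s3 = False  s9 = True  s11 = True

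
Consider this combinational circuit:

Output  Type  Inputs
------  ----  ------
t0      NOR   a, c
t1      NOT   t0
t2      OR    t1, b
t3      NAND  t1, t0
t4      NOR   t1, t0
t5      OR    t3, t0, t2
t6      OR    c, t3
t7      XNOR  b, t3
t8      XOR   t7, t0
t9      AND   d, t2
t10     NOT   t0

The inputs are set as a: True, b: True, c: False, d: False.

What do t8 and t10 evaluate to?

t8 = True, t10 = True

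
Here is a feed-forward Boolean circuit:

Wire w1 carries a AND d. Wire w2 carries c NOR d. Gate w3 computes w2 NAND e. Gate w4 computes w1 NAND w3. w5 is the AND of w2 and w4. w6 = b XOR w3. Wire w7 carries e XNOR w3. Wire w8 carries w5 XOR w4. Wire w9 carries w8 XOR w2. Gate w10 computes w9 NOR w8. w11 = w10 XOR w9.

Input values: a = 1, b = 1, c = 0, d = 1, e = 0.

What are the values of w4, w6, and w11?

w1 = a AND d = 1 AND 1 = 1
w2 = c NOR d = 0 NOR 1 = 0
w3 = w2 NAND e = 0 NAND 0 = 1
w4 = w1 NAND w3 = 1 NAND 1 = 0
w5 = w2 AND w4 = 0 AND 0 = 0
w6 = b XOR w3 = 1 XOR 1 = 0
w8 = w5 XOR w4 = 0 XOR 0 = 0
w9 = w8 XOR w2 = 0 XOR 0 = 0
w10 = w9 NOR w8 = 0 NOR 0 = 1
w11 = w10 XOR w9 = 1 XOR 0 = 1

w4 = 0, w6 = 0, w11 = 1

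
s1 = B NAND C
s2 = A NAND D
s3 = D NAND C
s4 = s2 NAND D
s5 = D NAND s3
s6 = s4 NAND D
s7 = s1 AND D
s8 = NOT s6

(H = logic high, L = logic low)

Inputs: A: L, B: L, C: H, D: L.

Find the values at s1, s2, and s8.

s1 = B NAND C = L NAND H = H
s2 = A NAND D = L NAND L = H
s4 = s2 NAND D = H NAND L = H
s6 = s4 NAND D = H NAND L = H
s8 = NOT s6 = NOT H = L

s1 = H, s2 = H, s8 = L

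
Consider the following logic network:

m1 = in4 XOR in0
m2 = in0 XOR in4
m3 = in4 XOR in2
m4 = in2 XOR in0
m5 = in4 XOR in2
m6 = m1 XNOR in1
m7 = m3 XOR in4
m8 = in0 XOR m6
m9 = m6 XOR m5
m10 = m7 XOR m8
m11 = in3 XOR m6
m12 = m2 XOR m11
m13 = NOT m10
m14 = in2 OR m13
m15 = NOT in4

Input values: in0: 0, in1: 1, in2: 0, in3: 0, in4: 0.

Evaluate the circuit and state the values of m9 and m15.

m9 = 0, m15 = 1

m1 = in4 XOR in0 = 0 XOR 0 = 0
m5 = in4 XOR in2 = 0 XOR 0 = 0
m6 = m1 XNOR in1 = 0 XNOR 1 = 0
m9 = m6 XOR m5 = 0 XOR 0 = 0
m15 = NOT in4 = NOT 0 = 1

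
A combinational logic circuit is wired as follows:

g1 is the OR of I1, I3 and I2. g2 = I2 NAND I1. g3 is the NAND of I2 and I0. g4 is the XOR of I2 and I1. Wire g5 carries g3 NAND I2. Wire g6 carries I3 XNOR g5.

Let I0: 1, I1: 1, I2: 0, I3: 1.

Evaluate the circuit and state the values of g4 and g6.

g4 = 1; g6 = 1

g3 = I2 NAND I0 = 0 NAND 1 = 1
g4 = I2 XOR I1 = 0 XOR 1 = 1
g5 = g3 NAND I2 = 1 NAND 0 = 1
g6 = I3 XNOR g5 = 1 XNOR 1 = 1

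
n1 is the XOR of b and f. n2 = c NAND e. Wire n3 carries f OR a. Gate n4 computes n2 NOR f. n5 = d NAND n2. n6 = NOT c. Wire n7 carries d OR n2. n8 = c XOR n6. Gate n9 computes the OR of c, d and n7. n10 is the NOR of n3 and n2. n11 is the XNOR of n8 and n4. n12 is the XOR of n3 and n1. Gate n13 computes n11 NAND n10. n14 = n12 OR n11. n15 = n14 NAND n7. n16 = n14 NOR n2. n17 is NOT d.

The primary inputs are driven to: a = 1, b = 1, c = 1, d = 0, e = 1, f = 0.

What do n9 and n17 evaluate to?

n2 = c NAND e = 1 NAND 1 = 0
n7 = d OR n2 = 0 OR 0 = 0
n9 = c OR d OR n7 = 1 OR 0 OR 0 = 1
n17 = NOT d = NOT 0 = 1

n9 = 1, n17 = 1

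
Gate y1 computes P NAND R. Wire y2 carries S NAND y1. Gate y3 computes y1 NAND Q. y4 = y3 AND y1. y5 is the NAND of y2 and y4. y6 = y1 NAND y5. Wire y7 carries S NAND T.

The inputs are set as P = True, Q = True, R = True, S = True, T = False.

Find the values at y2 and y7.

y2 = True  y7 = True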